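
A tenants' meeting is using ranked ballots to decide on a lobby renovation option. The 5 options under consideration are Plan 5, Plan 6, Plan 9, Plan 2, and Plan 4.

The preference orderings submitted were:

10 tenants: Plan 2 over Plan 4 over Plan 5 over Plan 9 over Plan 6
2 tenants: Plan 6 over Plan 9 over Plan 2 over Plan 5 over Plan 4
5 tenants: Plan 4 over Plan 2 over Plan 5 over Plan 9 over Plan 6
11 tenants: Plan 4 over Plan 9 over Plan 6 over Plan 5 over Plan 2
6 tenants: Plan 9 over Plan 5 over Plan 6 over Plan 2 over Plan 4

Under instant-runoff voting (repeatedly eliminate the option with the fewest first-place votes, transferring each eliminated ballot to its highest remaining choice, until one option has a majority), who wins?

Plan 2

Round 1: Plan 4 16, Plan 2 10, Plan 9 6, Plan 6 2, Plan 5 0. Plan 5 has the fewest and is eliminated.
Round 2: Plan 4 16, Plan 2 10, Plan 9 6, Plan 6 2. Plan 6 has the fewest and is eliminated.
Round 3: Plan 4 16, Plan 2 10, Plan 9 8. Plan 9 has the fewest and is eliminated.
Round 4: Plan 2 18, Plan 4 16. Plan 2 has a majority.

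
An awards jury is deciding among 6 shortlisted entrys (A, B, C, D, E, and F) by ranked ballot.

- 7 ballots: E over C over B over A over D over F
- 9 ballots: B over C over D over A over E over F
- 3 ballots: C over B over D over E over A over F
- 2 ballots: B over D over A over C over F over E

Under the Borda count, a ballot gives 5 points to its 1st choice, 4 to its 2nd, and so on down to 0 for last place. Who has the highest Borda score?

B

Borda scores:
  A: 7·2 + 9·2 + 3·1 + 2·3 = 41
  B: 7·3 + 9·5 + 3·4 + 2·5 = 88
  C: 7·4 + 9·4 + 3·5 + 2·2 = 83
  D: 7·1 + 9·3 + 3·3 + 2·4 = 51
  E: 7·5 + 9·1 + 3·2 + 2·0 = 50
  F: 7·0 + 9·0 + 3·0 + 2·1 = 2
B has the highest total.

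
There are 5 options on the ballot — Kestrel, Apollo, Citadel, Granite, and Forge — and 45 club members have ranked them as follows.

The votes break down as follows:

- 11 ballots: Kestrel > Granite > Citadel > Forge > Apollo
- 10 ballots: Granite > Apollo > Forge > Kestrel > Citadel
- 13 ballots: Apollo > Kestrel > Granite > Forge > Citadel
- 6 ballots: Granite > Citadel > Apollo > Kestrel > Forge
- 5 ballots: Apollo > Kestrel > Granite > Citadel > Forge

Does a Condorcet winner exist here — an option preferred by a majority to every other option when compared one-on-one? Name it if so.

No Condorcet winner

Head-to-head results (45 voters total):
Kestrel vs Apollo: Apollo wins 34–11.
Kestrel vs Citadel: Kestrel wins 39–6.
Kestrel vs Granite: Kestrel wins 29–16.
Kestrel vs Forge: Kestrel wins 35–10.
Apollo vs Citadel: Apollo wins 28–17.
Apollo vs Granite: Granite wins 27–18.
Apollo vs Forge: Apollo wins 34–11.
Citadel vs Granite: Granite wins 45–0.
Citadel vs Forge: Forge wins 23–22.
Granite vs Forge: Granite wins 45–0.
No candidate beats all others: Kestrel beats Granite beats Apollo beats Kestrel, a majority cycle.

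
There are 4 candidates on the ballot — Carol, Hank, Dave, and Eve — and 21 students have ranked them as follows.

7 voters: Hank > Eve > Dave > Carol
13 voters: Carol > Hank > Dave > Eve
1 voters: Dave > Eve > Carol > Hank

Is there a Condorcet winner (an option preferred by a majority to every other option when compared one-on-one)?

Yes

Head-to-head results (21 voters total):
Carol vs Hank: Carol wins 14–7.
Carol vs Dave: Carol wins 13–8.
Carol vs Eve: Carol wins 13–8.
Hank vs Dave: Hank wins 20–1.
Hank vs Eve: Hank wins 20–1.
Dave vs Eve: Dave wins 14–7.
Carol beats each rival — Hank (14–7), Dave (13–8), Eve (13–8) — so Carol is the Condorcet winner.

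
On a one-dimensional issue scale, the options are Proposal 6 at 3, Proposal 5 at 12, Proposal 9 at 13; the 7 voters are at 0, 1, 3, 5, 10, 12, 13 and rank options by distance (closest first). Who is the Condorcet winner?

With single-peaked preferences on a line, the Condorcet winner is the candidate closest to the median voter.
The median voter (position 5) is closest to Proposal 6 at 3.
Check: Proposal 6 vs Proposal 9 — voters closer to Proposal 6: 4 of 7.

Proposal 6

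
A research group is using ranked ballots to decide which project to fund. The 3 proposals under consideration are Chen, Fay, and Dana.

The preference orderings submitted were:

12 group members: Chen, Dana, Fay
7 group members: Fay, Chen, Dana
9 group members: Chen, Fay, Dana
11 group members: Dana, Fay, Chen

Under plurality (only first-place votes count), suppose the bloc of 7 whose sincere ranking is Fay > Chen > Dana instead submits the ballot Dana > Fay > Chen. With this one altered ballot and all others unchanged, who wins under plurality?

First-place totals with the altered ballot: Chen 21, Fay 0, Dana 18.
The winner is unchanged: still Chen.

Chen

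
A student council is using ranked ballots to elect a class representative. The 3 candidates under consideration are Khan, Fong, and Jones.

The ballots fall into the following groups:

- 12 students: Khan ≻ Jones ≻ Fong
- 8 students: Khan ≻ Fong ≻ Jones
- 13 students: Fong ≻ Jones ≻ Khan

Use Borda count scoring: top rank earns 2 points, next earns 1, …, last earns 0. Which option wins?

Borda scores:
  Khan: 12·2 + 8·2 + 13·0 = 40
  Fong: 12·0 + 8·1 + 13·2 = 34
  Jones: 12·1 + 8·0 + 13·1 = 25
Khan has the highest total.

Khan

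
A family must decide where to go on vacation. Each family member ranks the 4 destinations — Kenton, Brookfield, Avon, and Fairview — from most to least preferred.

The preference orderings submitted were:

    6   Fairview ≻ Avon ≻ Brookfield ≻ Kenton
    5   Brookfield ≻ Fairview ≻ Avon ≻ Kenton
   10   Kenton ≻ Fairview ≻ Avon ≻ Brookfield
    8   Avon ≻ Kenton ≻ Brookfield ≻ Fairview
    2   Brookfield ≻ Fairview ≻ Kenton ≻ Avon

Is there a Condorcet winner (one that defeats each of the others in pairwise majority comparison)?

No

Head-to-head results (31 voters total):
Kenton vs Brookfield: Kenton wins 18–13.
Kenton vs Avon: Avon wins 19–12.
Kenton vs Fairview: Kenton wins 18–13.
Brookfield vs Avon: Avon wins 24–7.
Brookfield vs Fairview: Fairview wins 16–15.
Avon vs Fairview: Fairview wins 23–8.
No candidate beats all others: Kenton beats Fairview beats Avon beats Kenton, a majority cycle.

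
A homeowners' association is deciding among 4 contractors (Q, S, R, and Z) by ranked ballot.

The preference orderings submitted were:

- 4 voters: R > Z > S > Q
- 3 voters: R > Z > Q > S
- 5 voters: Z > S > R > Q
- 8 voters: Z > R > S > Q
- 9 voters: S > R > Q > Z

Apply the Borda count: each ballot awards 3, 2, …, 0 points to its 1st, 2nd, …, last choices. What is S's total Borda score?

Borda scores:
  Q: 4·0 + 3·1 + 5·0 + 8·0 + 9·1 = 12
  S: 4·1 + 3·0 + 5·2 + 8·1 + 9·3 = 49
  R: 4·3 + 3·3 + 5·1 + 8·2 + 9·2 = 60
  Z: 4·2 + 3·2 + 5·3 + 8·3 + 9·0 = 53

49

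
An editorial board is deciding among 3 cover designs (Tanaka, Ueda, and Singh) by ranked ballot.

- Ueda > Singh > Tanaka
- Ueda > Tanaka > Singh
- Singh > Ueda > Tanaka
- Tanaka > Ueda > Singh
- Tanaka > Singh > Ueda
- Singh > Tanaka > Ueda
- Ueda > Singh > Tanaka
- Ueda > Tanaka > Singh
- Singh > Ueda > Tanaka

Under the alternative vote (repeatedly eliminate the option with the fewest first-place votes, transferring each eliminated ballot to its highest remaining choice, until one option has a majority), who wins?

Ueda

Round 1: Ueda 4, Singh 3, Tanaka 2. Tanaka has the fewest and is eliminated.
Round 2: Ueda 5, Singh 4. Ueda has a majority.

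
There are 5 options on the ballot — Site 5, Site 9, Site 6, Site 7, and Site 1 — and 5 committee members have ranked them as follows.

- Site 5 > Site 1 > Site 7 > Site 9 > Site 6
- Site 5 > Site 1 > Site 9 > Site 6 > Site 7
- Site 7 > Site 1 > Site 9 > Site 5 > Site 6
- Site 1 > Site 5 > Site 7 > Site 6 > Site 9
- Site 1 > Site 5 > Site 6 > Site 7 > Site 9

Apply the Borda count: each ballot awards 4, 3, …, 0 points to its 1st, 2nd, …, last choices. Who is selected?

Borda scores:
  Site 5: 4 + 4 + 1 + 3 + 3 = 15
  Site 9: 1 + 2 + 2 + 0 + 0 = 5
  Site 6: 0 + 1 + 0 + 1 + 2 = 4
  Site 7: 2 + 0 + 4 + 2 + 1 = 9
  Site 1: 3 + 3 + 3 + 4 + 4 = 17
Site 1 has the highest total.

Site 1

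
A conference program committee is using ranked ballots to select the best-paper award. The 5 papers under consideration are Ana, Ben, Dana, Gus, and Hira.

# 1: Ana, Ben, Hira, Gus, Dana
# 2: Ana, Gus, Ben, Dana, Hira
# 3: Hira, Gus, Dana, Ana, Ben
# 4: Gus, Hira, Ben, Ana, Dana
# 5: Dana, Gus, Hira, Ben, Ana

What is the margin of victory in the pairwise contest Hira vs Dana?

1

Ballots ranking Hira above Dana: 3.
Ballots ranking Dana above Hira: 2.
Hira wins 3–2, a margin of 1.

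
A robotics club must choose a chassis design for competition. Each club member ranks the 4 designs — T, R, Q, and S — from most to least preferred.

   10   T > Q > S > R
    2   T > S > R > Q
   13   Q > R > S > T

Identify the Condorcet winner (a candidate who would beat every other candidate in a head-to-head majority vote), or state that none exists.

Head-to-head results (25 voters total):
T vs R: R wins 13–12.
T vs Q: Q wins 13–12.
T vs S: S wins 13–12.
R vs Q: Q wins 23–2.
R vs S: R wins 13–12.
Q vs S: Q wins 23–2.
Q beats each rival — T (13–12), R (23–2), S (23–2) — so Q is the Condorcet winner.

Q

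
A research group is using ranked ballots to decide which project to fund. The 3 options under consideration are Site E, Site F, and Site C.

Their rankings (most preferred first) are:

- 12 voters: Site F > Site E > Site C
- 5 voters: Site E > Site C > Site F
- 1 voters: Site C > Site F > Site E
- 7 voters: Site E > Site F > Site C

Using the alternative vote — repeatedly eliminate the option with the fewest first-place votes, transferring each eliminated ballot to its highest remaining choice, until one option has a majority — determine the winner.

Site F

Round 1: Site E 12, Site F 12, Site C 1. Site C has the fewest and is eliminated.
Round 2: Site F 13, Site E 12. Site F has a majority.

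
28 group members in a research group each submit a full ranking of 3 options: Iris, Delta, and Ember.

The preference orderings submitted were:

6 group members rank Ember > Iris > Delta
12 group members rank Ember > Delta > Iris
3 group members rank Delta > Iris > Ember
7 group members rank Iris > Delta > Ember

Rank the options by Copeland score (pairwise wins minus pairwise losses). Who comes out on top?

Ember

Pairwise results:
  Iris vs Delta: Delta wins 15–13.
  Iris vs Ember: Ember wins 18–10.
  Delta vs Ember: Ember wins 18–10.
Copeland scores (wins − losses):
  Iris: 0 − 2 = -2
  Delta: 1 − 1 = 0
  Ember: 2 − 0 = 2
Ember has the best Copeland score.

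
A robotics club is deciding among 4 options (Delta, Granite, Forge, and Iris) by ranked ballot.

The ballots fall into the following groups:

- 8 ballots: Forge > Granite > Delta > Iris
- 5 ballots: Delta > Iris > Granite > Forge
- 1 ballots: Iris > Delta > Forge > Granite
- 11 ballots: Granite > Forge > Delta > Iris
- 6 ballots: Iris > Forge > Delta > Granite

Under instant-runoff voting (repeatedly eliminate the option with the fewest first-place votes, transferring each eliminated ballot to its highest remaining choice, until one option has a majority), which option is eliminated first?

Round 1: Granite 11, Forge 8, Iris 7, Delta 5. Delta has the fewest and is eliminated.
Round 2: Iris 12, Granite 11, Forge 8. Forge has the fewest and is eliminated.
Round 3: Granite 19, Iris 12. Granite has a majority.

Delta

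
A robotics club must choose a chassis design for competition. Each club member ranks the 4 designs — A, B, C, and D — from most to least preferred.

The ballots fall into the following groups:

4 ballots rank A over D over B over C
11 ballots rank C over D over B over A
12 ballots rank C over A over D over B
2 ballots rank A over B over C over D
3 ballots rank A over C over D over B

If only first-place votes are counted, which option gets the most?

First-place vote totals:
  A: 9
  B: 0
  C: 23
  D: 0
C has the most first-place votes.

C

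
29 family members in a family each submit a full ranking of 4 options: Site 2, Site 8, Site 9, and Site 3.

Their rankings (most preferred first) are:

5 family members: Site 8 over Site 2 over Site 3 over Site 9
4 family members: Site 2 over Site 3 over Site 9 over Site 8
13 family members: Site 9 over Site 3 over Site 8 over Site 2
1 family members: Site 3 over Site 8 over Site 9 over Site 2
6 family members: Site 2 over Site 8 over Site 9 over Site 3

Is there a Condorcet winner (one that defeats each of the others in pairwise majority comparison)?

No

Head-to-head results (29 voters total):
Site 2 vs Site 8: Site 8 wins 19–10.
Site 2 vs Site 9: Site 2 wins 15–14.
Site 2 vs Site 3: Site 2 wins 15–14.
Site 8 vs Site 9: Site 9 wins 17–12.
Site 8 vs Site 3: Site 3 wins 18–11.
Site 9 vs Site 3: Site 9 wins 19–10.
No candidate beats all others: Site 2 beats Site 9 beats Site 8 beats Site 2, a majority cycle.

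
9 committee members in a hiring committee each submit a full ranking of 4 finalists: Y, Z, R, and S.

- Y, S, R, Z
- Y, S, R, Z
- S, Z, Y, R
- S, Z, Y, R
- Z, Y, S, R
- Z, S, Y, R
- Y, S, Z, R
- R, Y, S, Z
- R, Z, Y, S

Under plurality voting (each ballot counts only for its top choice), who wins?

Y

First-place vote totals:
  Y: 3
  Z: 2
  R: 2
  S: 2
Y has the most first-place votes.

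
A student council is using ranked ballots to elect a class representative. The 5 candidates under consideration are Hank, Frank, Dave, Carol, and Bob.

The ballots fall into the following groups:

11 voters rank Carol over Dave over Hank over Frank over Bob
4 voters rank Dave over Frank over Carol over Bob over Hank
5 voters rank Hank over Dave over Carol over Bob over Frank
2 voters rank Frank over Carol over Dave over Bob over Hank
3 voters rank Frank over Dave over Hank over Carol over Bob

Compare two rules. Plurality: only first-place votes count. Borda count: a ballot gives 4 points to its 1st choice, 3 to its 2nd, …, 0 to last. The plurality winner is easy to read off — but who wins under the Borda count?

Plurality first-place counts: Hank 5, Frank 5, Dave 4, Carol 11, Bob 0 → Carol.
Borda totals: Hank 48, Frank 43, Dave 77, Carol 71, Bob 11 → Dave.

Dave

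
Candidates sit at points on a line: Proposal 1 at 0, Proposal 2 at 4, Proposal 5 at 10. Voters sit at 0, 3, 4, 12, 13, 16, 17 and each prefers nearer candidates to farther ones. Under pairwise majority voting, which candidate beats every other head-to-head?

Proposal 5

With single-peaked preferences on a line, the Condorcet winner is the candidate closest to the median voter.
The median voter (position 12) is closest to Proposal 5 at 10.
Check: Proposal 5 vs Proposal 2 — voters closer to Proposal 5: 4 of 7.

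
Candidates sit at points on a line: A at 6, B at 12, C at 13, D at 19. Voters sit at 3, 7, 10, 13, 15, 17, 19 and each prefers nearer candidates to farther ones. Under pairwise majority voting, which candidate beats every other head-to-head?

C

With single-peaked preferences on a line, the Condorcet winner is the candidate closest to the median voter.
The median voter (position 13) is closest to C at 13.
Check: C vs A — voters closer to C: 5 of 7.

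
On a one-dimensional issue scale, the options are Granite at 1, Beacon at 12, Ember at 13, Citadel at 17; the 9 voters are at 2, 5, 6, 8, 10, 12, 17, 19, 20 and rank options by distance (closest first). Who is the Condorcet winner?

With single-peaked preferences on a line, the Condorcet winner is the candidate closest to the median voter.
The median voter (position 10) is closest to Beacon at 12.
Check: Beacon vs Granite — voters closer to Beacon: 6 of 9.

Beacon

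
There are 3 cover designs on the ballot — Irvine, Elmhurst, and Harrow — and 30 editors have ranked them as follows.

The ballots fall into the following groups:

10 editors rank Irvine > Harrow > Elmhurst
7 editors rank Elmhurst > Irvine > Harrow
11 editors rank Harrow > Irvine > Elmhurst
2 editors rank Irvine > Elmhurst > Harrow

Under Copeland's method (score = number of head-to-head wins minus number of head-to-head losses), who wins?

Irvine

Pairwise results:
  Irvine vs Elmhurst: Irvine wins 23–7.
  Irvine vs Harrow: Irvine wins 19–11.
  Elmhurst vs Harrow: Harrow wins 21–9.
Copeland scores (wins − losses):
  Irvine: 2 − 0 = 2
  Elmhurst: 0 − 2 = -2
  Harrow: 1 − 1 = 0
Irvine has the best Copeland score.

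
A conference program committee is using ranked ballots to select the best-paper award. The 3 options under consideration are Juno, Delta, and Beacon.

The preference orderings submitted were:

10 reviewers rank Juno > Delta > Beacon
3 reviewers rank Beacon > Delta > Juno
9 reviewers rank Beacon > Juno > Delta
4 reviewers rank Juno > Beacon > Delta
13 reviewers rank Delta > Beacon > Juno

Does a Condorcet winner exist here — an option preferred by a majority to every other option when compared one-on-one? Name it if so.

No Condorcet winner

Head-to-head results (39 voters total):
Juno vs Delta: Juno wins 23–16.
Juno vs Beacon: Beacon wins 25–14.
Delta vs Beacon: Delta wins 23–16.
No candidate beats all others: Juno beats Delta beats Beacon beats Juno, a majority cycle.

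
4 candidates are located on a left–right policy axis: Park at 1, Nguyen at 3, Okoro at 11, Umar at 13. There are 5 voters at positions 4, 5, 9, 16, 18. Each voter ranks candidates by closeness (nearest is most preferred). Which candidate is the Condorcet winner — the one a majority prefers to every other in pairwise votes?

With single-peaked preferences on a line, the Condorcet winner is the candidate closest to the median voter.
The median voter (position 9) is closest to Okoro at 11.
Check: Okoro vs Park — voters closer to Okoro: 3 of 5.

Okoro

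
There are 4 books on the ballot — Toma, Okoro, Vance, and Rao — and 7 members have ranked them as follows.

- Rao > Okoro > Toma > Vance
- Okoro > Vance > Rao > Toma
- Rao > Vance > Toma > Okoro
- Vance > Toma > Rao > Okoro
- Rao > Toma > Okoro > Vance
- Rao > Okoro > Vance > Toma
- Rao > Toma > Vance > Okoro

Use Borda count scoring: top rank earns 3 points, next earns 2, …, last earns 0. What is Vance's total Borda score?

Borda scores:
  Toma: 1 + 0 + 1 + 2 + 2 + 0 + 2 = 8
  Okoro: 2 + 3 + 0 + 0 + 1 + 2 + 0 = 8
  Vance: 0 + 2 + 2 + 3 + 0 + 1 + 1 = 9
  Rao: 3 + 1 + 3 + 1 + 3 + 3 + 3 = 17

9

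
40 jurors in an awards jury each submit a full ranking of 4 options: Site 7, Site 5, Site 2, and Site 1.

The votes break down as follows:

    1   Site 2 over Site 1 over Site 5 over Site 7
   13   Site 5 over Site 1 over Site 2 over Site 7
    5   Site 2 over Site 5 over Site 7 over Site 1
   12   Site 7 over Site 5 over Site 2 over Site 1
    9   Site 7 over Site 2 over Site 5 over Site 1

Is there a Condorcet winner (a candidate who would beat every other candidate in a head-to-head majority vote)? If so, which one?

Site 7

Head-to-head results (40 voters total):
Site 7 vs Site 5: Site 7 wins 21–19.
Site 7 vs Site 2: Site 7 wins 21–19.
Site 7 vs Site 1: Site 7 wins 26–14.
Site 5 vs Site 2: Site 5 wins 25–15.
Site 5 vs Site 1: Site 5 wins 39–1.
Site 2 vs Site 1: Site 2 wins 27–13.
Site 7 beats each rival — Site 5 (21–19), Site 2 (21–19), Site 1 (26–14) — so Site 7 is the Condorcet winner.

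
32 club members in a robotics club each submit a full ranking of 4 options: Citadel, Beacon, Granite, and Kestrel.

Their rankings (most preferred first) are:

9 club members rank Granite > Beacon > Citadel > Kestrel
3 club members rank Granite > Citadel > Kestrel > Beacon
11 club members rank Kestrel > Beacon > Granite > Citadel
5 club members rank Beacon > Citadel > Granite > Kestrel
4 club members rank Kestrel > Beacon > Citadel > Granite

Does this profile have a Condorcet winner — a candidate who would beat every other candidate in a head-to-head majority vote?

No

Head-to-head results (32 voters total):
Citadel vs Beacon: Beacon wins 29–3.
Citadel vs Granite: Granite wins 23–9.
Citadel vs Kestrel: Citadel wins 17–15.
Beacon vs Granite: Beacon wins 20–12.
Beacon vs Kestrel: Kestrel wins 18–14.
Granite vs Kestrel: Granite wins 17–15.
No candidate beats all others: Citadel beats Kestrel beats Beacon beats Citadel, a majority cycle.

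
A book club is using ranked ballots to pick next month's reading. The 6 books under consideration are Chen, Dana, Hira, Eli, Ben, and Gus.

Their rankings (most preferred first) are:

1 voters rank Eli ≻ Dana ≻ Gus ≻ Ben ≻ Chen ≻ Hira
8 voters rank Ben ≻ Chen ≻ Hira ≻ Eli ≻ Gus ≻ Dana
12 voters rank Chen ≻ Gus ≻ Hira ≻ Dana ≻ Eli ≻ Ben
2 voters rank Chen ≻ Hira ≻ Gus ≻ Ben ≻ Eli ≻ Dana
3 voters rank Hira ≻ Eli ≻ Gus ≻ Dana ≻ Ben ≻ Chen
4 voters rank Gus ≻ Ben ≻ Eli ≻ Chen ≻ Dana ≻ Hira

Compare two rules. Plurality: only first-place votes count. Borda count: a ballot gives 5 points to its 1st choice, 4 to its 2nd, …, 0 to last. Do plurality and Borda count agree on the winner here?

Plurality first-place counts: Chen 14, Dana 0, Hira 3, Eli 1, Ben 8, Gus 4 → Chen.
Borda totals: Chen 111, Dana 38, Hira 83, Eli 59, Ben 65, Gus 94 → Chen.
The two rules agree on Chen.

Yes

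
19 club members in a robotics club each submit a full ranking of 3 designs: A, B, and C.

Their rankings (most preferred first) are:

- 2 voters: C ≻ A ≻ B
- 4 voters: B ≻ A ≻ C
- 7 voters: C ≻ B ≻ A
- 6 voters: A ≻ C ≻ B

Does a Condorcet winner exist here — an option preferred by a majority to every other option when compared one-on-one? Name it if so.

Head-to-head results (19 voters total):
A vs B: B wins 11–8.
A vs C: A wins 10–9.
B vs C: C wins 15–4.
No candidate beats all others: A beats C beats B beats A, a majority cycle.

There is no Condorcet winner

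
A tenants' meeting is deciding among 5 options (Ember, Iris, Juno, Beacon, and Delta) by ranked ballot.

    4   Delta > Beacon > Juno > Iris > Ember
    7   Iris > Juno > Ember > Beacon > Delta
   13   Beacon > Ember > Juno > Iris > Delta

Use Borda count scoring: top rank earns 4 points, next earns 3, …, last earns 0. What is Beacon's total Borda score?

71

Borda scores:
  Ember: 4·0 + 7·2 + 13·3 = 53
  Iris: 4·1 + 7·4 + 13·1 = 45
  Juno: 4·2 + 7·3 + 13·2 = 55
  Beacon: 4·3 + 7·1 + 13·4 = 71
  Delta: 4·4 + 7·0 + 13·0 = 16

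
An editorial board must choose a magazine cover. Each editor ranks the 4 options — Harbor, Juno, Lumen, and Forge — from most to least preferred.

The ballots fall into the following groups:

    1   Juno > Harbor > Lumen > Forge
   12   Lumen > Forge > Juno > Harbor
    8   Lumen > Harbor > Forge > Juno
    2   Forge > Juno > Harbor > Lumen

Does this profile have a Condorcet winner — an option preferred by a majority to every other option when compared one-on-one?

Head-to-head results (23 voters total):
Harbor vs Juno: Juno wins 15–8.
Harbor vs Lumen: Lumen wins 20–3.
Harbor vs Forge: Forge wins 14–9.
Juno vs Lumen: Lumen wins 20–3.
Juno vs Forge: Forge wins 22–1.
Lumen vs Forge: Lumen wins 21–2.
Lumen beats each rival — Harbor (20–3), Juno (20–3), Forge (21–2) — so Lumen is the Condorcet winner.

Yes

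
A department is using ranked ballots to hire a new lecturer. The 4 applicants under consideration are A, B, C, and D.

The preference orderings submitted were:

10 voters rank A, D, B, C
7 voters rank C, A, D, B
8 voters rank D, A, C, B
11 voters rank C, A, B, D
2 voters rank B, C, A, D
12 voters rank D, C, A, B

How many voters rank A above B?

48

Ballots ranking A above B: 10+7+8+11+12 = 48.
Ballots ranking B above A: 2.
So 48 of 50 voters prefer A to B.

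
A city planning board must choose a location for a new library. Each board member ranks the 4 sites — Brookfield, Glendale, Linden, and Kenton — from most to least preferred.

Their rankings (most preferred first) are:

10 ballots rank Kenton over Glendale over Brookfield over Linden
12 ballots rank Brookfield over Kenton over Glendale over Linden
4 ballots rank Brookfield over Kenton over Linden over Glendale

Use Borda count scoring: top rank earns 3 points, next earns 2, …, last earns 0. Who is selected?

Borda scores:
  Brookfield: 10·1 + 12·3 + 4·3 = 58
  Glendale: 10·2 + 12·1 + 4·0 = 32
  Linden: 10·0 + 12·0 + 4·1 = 4
  Kenton: 10·3 + 12·2 + 4·2 = 62
Kenton has the highest total.

Kenton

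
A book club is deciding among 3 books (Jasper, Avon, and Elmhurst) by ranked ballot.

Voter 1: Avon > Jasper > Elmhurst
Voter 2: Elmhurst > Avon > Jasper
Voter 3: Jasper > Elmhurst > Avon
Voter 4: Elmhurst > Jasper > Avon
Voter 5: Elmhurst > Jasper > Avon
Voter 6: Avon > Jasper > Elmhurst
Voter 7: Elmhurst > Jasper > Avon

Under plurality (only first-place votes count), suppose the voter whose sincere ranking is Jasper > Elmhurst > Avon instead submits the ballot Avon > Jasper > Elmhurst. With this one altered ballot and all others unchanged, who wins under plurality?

Elmhurst

First-place totals with the altered ballot: Jasper 0, Avon 3, Elmhurst 4.
The winner is unchanged: still Elmhurst.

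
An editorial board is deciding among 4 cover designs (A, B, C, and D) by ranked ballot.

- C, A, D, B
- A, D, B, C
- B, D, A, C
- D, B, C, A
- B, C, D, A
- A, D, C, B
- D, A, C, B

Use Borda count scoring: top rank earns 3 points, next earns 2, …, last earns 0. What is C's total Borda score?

8

Borda scores:
  A: 2 + 3 + 1 + 0 + 0 + 3 + 2 = 11
  B: 0 + 1 + 3 + 2 + 3 + 0 + 0 = 9
  C: 3 + 0 + 0 + 1 + 2 + 1 + 1 = 8
  D: 1 + 2 + 2 + 3 + 1 + 2 + 3 = 14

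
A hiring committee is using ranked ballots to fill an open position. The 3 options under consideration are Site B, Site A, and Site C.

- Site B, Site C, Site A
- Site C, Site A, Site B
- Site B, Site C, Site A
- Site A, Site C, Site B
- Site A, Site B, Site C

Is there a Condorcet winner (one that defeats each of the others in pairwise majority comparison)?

No

Head-to-head results (5 voters total):
Site B vs Site A: Site A wins 3–2.
Site B vs Site C: Site B wins 3–2.
Site A vs Site C: Site C wins 3–2.
No candidate beats all others: Site B beats Site C beats Site A beats Site B, a majority cycle.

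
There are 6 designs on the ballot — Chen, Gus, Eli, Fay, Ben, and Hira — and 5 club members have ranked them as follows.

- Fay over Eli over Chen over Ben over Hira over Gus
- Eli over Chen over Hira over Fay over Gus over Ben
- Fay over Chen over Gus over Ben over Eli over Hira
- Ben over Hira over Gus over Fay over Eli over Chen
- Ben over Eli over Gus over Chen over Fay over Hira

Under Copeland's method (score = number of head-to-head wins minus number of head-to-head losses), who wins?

Fay

Pairwise results:
  Chen vs Gus: Chen wins 3–2.
  Chen vs Eli: Eli wins 4–1.
  Chen vs Fay: Fay wins 3–2.
  Chen vs Ben: Chen wins 3–2.
  Chen vs Hira: Chen wins 4–1.
  Gus vs Eli: Eli wins 3–2.
  Gus vs Fay: Fay wins 3–2.
  Gus vs Ben: Ben wins 3–2.
  Gus vs Hira: Hira wins 3–2.
  Eli vs Fay: Fay wins 3–2.
  Eli vs Ben: Ben wins 3–2.
  Eli vs Hira: Eli wins 4–1.
  Fay vs Ben: Fay wins 3–2.
  Fay vs Hira: Fay wins 3–2.
  Ben vs Hira: Ben wins 4–1.
Copeland scores (wins − losses):
  Chen: 3 − 2 = 1
  Gus: 0 − 5 = -5
  Eli: 3 − 2 = 1
  Fay: 5 − 0 = 5
  Ben: 3 − 2 = 1
  Hira: 1 − 4 = -3
Fay has the best Copeland score.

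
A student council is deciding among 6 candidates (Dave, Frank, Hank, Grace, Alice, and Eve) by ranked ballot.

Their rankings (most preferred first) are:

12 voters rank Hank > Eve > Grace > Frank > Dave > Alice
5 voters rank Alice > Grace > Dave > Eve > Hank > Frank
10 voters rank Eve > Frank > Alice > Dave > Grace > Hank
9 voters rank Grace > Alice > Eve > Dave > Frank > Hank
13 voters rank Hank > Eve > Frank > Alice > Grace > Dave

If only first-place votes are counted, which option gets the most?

Hank

First-place vote totals:
  Dave: 0
  Frank: 0
  Hank: 25
  Grace: 9
  Alice: 5
  Eve: 10
Hank has the most first-place votes.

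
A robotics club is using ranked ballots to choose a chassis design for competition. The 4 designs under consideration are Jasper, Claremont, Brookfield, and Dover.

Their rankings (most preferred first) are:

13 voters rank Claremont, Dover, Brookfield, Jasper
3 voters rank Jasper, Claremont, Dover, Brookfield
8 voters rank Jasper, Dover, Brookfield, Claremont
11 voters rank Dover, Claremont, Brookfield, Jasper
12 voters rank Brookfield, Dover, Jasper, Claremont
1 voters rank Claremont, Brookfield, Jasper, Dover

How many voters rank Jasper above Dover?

Ballots ranking Jasper above Dover: 3+8+1 = 12.
Ballots ranking Dover above Jasper: 13+11+12 = 36.
So 12 of 48 voters prefer Jasper to Dover.

12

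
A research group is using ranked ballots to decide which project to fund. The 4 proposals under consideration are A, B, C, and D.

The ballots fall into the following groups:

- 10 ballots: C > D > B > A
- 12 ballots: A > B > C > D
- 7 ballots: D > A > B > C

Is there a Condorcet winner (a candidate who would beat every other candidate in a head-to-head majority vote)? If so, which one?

No Condorcet winner

Head-to-head results (29 voters total):
A vs B: A wins 19–10.
A vs C: A wins 19–10.
A vs D: D wins 17–12.
B vs C: B wins 19–10.
B vs D: D wins 17–12.
C vs D: C wins 22–7.
No candidate beats all others: A beats C beats D beats A, a majority cycle.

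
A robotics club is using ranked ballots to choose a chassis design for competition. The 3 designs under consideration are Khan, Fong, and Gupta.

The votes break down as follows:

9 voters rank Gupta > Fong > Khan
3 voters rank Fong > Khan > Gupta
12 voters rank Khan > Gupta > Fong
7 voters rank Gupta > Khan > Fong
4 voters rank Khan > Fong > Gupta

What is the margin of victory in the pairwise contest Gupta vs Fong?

Ballots ranking Gupta above Fong: 9+12+7 = 28.
Ballots ranking Fong above Gupta: 3+4 = 7.
Gupta wins 28–7, a margin of 21.

21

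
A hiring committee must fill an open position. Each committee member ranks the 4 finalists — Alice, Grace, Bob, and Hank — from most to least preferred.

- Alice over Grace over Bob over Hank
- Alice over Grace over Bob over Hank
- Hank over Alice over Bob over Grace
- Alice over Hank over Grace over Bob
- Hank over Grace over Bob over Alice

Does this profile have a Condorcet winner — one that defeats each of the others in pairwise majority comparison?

Head-to-head results (5 voters total):
Alice vs Grace: Alice wins 4–1.
Alice vs Bob: Alice wins 4–1.
Alice vs Hank: Alice wins 3–2.
Grace vs Bob: Grace wins 4–1.
Grace vs Hank: Hank wins 3–2.
Bob vs Hank: Hank wins 3–2.
Alice beats each rival — Grace (4–1), Bob (4–1), Hank (3–2) — so Alice is the Condorcet winner.

Yes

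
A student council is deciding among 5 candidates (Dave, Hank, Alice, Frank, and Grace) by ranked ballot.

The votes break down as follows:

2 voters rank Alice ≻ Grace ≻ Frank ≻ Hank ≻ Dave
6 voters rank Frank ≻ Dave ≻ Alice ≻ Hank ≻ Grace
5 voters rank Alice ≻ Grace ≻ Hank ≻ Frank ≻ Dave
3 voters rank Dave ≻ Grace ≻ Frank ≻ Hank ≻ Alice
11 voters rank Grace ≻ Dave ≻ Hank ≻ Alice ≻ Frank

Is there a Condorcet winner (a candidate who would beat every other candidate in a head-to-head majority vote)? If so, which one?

Head-to-head results (27 voters total):
Dave vs Hank: Dave wins 20–7.
Dave vs Alice: Dave wins 20–7.
Dave vs Frank: Dave wins 14–13.
Dave vs Grace: Grace wins 18–9.
Hank vs Alice: Hank wins 14–13.
Hank vs Frank: Hank wins 16–11.
Hank vs Grace: Grace wins 21–6.
Alice vs Frank: Alice wins 18–9.
Alice vs Grace: Grace wins 14–13.
Frank vs Grace: Grace wins 21–6.
Grace beats each rival — Dave (18–9), Hank (21–6), Alice (14–13), Frank (21–6) — so Grace is the Condorcet winner.

Grace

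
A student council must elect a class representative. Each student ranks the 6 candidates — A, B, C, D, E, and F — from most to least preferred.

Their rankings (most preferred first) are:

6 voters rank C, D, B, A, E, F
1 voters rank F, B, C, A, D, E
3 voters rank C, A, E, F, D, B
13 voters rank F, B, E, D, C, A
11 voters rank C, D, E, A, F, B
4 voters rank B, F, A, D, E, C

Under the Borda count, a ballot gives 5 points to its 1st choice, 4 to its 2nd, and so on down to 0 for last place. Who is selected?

Borda scores:
  A: 6·2 + 2 + 3·4 + 13·0 + 11·2 + 4·3 = 60
  B: 6·3 + 4 + 3·0 + 13·4 + 11·0 + 4·5 = 94
  C: 6·5 + 3 + 3·5 + 13·1 + 11·5 + 4·0 = 116
  D: 6·4 + 1 + 3·1 + 13·2 + 11·4 + 4·2 = 106
  E: 6·1 + 0 + 3·3 + 13·3 + 11·3 + 4·1 = 91
  F: 6·0 + 5 + 3·2 + 13·5 + 11·1 + 4·4 = 103
C has the highest total.

C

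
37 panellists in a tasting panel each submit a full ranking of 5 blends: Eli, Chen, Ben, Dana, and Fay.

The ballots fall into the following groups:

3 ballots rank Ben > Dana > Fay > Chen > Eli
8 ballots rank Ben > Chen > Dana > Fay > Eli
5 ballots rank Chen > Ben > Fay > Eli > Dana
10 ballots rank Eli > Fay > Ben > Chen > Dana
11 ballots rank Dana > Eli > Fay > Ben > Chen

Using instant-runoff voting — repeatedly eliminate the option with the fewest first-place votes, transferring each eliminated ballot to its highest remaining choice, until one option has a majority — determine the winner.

Round 1: Ben 11, Dana 11, Eli 10, Chen 5, Fay 0. Fay has the fewest and is eliminated.
Round 2: Ben 11, Dana 11, Eli 10, Chen 5. Chen has the fewest and is eliminated.
Round 3: Ben 16, Dana 11, Eli 10. Eli has the fewest and is eliminated.
Round 4: Ben 26, Dana 11. Ben has a majority.

Ben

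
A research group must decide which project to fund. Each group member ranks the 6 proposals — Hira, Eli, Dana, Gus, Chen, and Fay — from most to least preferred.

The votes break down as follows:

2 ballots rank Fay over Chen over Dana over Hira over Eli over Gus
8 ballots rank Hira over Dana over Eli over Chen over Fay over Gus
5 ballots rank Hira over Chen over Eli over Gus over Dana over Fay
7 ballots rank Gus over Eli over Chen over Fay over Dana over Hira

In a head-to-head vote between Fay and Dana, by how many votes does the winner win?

4

Ballots ranking Fay above Dana: 2+7 = 9.
Ballots ranking Dana above Fay: 8+5 = 13.
Dana wins 13–9, a margin of 4.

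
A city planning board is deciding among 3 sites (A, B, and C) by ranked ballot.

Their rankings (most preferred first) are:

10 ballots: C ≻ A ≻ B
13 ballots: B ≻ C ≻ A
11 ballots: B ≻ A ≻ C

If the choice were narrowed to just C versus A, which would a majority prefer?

Ballots ranking C above A: 10+13 = 23.
Ballots ranking A above C: 11.
C wins the head-to-head, 23–11.

C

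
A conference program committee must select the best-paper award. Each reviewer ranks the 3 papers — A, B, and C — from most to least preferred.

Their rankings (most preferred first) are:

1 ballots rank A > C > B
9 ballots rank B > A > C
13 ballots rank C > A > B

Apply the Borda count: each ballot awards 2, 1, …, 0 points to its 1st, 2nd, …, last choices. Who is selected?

Borda scores:
  A: 2 + 9·1 + 13·1 = 24
  B: 0 + 9·2 + 13·0 = 18
  C: 1 + 9·0 + 13·2 = 27
C has the highest total.

C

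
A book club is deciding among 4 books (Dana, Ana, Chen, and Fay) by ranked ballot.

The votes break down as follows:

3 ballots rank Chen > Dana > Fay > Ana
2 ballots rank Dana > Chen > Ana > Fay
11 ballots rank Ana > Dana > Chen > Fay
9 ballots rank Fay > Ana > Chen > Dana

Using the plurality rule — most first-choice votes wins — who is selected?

First-place vote totals:
  Dana: 2
  Ana: 11
  Chen: 3
  Fay: 9
Ana has the most first-place votes.

Ana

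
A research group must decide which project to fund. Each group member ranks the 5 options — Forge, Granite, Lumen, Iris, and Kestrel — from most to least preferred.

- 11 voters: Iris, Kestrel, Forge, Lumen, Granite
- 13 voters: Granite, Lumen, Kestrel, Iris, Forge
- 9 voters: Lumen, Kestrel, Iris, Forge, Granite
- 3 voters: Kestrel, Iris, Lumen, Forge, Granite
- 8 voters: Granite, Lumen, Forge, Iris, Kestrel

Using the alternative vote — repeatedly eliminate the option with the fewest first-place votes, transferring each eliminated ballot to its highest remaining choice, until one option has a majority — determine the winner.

Iris

Round 1: Granite 21, Iris 11, Lumen 9, Kestrel 3, Forge 0. Forge has the fewest and is eliminated.
Round 2: Granite 21, Iris 11, Lumen 9, Kestrel 3. Kestrel has the fewest and is eliminated.
Round 3: Granite 21, Iris 14, Lumen 9. Lumen has the fewest and is eliminated.
Round 4: Iris 23, Granite 21. Iris has a majority.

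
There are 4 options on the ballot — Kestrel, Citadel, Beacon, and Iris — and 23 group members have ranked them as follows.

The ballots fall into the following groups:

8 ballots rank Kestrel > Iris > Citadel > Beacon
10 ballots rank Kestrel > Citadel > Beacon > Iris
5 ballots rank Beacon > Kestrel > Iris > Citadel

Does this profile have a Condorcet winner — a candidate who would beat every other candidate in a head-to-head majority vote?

Yes

Head-to-head results (23 voters total):
Kestrel vs Citadel: Kestrel wins 23–0.
Kestrel vs Beacon: Kestrel wins 18–5.
Kestrel vs Iris: Kestrel wins 23–0.
Citadel vs Beacon: Citadel wins 18–5.
Citadel vs Iris: Iris wins 13–10.
Beacon vs Iris: Beacon wins 15–8.
Kestrel beats each rival — Citadel (23–0), Beacon (18–5), Iris (23–0) — so Kestrel is the Condorcet winner.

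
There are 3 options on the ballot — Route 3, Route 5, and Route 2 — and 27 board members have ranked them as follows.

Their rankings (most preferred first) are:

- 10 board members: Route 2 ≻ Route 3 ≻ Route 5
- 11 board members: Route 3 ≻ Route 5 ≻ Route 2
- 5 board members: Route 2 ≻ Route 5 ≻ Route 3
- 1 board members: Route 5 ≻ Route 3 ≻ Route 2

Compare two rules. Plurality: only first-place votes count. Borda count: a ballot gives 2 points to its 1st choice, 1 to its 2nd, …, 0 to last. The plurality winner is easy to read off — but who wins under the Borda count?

Route 3

Plurality first-place counts: Route 3 11, Route 5 1, Route 2 15 → Route 2.
Borda totals: Route 3 33, Route 5 18, Route 2 30 → Route 3.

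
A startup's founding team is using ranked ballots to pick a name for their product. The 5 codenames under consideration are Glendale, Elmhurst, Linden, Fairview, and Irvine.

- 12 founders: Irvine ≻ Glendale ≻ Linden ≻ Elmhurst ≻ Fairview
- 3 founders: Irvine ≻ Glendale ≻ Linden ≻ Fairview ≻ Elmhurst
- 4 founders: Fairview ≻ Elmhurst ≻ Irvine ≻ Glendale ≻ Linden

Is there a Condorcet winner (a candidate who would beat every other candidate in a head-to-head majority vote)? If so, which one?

Irvine

Head-to-head results (19 voters total):
Glendale vs Elmhurst: Glendale wins 15–4.
Glendale vs Linden: Glendale wins 19–0.
Glendale vs Fairview: Glendale wins 15–4.
Glendale vs Irvine: Irvine wins 19–0.
Elmhurst vs Linden: Linden wins 15–4.
Elmhurst vs Fairview: Elmhurst wins 12–7.
Elmhurst vs Irvine: Irvine wins 15–4.
Linden vs Fairview: Linden wins 15–4.
Linden vs Irvine: Irvine wins 19–0.
Fairview vs Irvine: Irvine wins 15–4.
Irvine beats each rival — Glendale (19–0), Elmhurst (15–4), Linden (19–0), Fairview (15–4) — so Irvine is the Condorcet winner.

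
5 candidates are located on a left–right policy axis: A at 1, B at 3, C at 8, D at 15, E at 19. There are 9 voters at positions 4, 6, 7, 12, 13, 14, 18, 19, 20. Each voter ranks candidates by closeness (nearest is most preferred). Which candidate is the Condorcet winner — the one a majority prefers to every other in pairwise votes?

With single-peaked preferences on a line, the Condorcet winner is the candidate closest to the median voter.
The median voter (position 13) is closest to D at 15.
Check: D vs A — voters closer to D: 6 of 9.

D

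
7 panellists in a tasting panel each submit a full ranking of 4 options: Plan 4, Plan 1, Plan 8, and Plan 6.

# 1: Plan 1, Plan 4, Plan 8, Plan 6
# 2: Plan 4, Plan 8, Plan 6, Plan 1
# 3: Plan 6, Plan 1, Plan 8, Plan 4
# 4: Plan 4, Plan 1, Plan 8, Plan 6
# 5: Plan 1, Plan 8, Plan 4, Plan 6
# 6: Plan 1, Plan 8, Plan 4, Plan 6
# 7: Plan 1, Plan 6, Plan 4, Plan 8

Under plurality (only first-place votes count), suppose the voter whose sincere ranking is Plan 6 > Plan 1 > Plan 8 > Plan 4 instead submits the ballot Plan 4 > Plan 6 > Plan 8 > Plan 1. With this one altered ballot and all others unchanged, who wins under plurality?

Plan 1

First-place totals with the altered ballot: Plan 4 3, Plan 1 4, Plan 8 0, Plan 6 0.
The winner is unchanged: still Plan 1.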